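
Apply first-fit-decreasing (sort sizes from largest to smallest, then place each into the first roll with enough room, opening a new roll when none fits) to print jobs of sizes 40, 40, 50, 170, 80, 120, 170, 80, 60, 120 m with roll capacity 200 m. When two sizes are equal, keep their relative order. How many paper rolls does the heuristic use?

Sorted descending: 170, 170, 120, 120, 80, 80, 60, 50, 40, 40.
  170 → roll 1 (new)  [load 170/200]
  170 → roll 2 (new)  [load 170/200]
  120 → roll 3 (new)  [load 120/200]
  120 → roll 4 (new)  [load 120/200]
  80 → roll 3  [load 200/200]
  80 → roll 4  [load 200/200]
  60 → roll 5 (new)  [load 60/200]
  50 → roll 5  [load 110/200]
  40 → roll 5  [load 150/200]
  40 → roll 5  [load 190/200]
5 paper rolls opened.

5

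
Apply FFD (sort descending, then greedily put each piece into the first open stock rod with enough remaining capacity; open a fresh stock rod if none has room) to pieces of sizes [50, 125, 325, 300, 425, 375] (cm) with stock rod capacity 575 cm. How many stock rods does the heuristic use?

4

Sorted descending: 425, 375, 325, 300, 125, 50.
  425 → stock rod 1 (new)  [load 425/575]
  375 → stock rod 2 (new)  [load 375/575]
  325 → stock rod 3 (new)  [load 325/575]
  300 → stock rod 4 (new)  [load 300/575]
  125 → stock rod 1  [load 550/575]
  50 → stock rod 2  [load 425/575]
4 stock rods opened.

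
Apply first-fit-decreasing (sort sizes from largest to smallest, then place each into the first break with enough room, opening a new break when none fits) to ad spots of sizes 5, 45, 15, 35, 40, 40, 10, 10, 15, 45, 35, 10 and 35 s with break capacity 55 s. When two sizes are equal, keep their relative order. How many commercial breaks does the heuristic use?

7

Sorted descending: 45, 45, 40, 40, 35, 35, 35, 15, 15, 10, 10, 10, 5.
  45 → break 1 (new)  [load 45/55]
  45 → break 2 (new)  [load 45/55]
  40 → break 3 (new)  [load 40/55]
  40 → break 4 (new)  [load 40/55]
  35 → break 5 (new)  [load 35/55]
  35 → break 6 (new)  [load 35/55]
  35 → break 7 (new)  [load 35/55]
  15 → break 3  [load 55/55]
  15 → break 4  [load 55/55]
  10 → break 1  [load 55/55]
  10 → break 2  [load 55/55]
  10 → break 5  [load 45/55]
  5 → break 5  [load 50/55]
7 commercial breaks opened.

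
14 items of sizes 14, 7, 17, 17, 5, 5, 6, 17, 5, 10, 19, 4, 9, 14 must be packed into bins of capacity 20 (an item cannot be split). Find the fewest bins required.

Total = 19 + 17 + 17 + 17 + 14 + 14 + 10 + 9 + 7 + 6 + 5 + 5 + 5 + 4 = 149.
Lower bound: ⌈149/20⌉ = 8 bins.
A packing using 8 bins:
  bin 1: 19 = 19
  bin 2: 17 = 17
  bin 3: 17 = 17
  bin 4: 17 = 17
  bin 5: 14 + 6 = 20
  bin 6: 14 + 5 = 19
  bin 7: 10 + 5 + 5 = 20
  bin 8: 9 + 7 + 4 = 20
This matches the lower bound, so 8 is optimal.

8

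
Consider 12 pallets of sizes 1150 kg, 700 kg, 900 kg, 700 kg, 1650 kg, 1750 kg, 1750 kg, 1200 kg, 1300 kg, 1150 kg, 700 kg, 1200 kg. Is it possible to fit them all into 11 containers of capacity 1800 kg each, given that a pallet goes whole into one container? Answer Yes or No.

A valid assignment using 10 containers:
  container 1: 1750 = 1750
  container 2: 1750 = 1750
  container 3: 1650 = 1650
  container 4: 1300 = 1300
  container 5: 1200 = 1200
  container 6: 1200 = 1200
  container 7: 1150 = 1150
  container 8: 1150 = 1150
  container 9: 900 + 700 = 1600
  container 10: 700 + 700 = 1400
That uses only 10 ≤ 11, so 11 containers are enough.

Yes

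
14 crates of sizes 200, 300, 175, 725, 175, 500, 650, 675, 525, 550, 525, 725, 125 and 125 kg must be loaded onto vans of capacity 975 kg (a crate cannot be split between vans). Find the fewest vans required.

Total = 725 + 725 + 675 + 650 + 550 + 525 + 525 + 500 + 300 + 200 + 175 + 175 + 125 + 125 = 5975 kg.
Lower bound: ⌈5975/975⌉ = 7 vans.
Also, 8 crates each exceed 975/2 kg, and no two of those can share a van, so at least 8 vans are needed.
A packing using 8 vans:
  van 1: 725 + 200 = 925
  van 2: 725 + 175 = 900
  van 3: 675 + 300 = 975
  van 4: 650 + 175 + 125 = 950
  van 5: 550 + 125 = 675
  van 6: 525 = 525
  van 7: 525 = 525
  van 8: 500 = 500
This matches the lower bound, so 8 is optimal.

8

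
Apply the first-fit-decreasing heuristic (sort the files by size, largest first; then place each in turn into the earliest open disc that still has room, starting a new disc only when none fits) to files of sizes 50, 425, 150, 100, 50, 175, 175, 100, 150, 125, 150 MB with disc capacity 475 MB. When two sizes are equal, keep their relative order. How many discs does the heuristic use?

Sorted descending: 425, 175, 175, 150, 150, 150, 125, 100, 100, 50, 50.
  425 → disc 1 (new)  [load 425/475]
  175 → disc 2 (new)  [load 175/475]
  175 → disc 2  [load 350/475]
  150 → disc 3 (new)  [load 150/475]
  150 → disc 3  [load 300/475]
  150 → disc 3  [load 450/475]
  125 → disc 2  [load 475/475]
  100 → disc 4 (new)  [load 100/475]
  100 → disc 4  [load 200/475]
  50 → disc 1  [load 475/475]
  50 → disc 4  [load 250/475]
4 discs opened.

4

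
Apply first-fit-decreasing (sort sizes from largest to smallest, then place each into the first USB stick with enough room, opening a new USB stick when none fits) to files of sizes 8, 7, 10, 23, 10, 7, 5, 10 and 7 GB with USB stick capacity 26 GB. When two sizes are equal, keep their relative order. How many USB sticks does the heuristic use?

4

Sorted descending: 23, 10, 10, 10, 8, 7, 7, 7, 5.
  23 → USB stick 1 (new)  [load 23/26]
  10 → USB stick 2 (new)  [load 10/26]
  10 → USB stick 2  [load 20/26]
  10 → USB stick 3 (new)  [load 10/26]
  8 → USB stick 3  [load 18/26]
  7 → USB stick 3  [load 25/26]
  7 → USB stick 4 (new)  [load 7/26]
  7 → USB stick 4  [load 14/26]
  5 → USB stick 2  [load 25/26]
4 USB sticks opened.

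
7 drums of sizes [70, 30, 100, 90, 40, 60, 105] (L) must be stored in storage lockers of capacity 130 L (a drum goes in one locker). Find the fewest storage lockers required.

Total = 105 + 100 + 90 + 70 + 60 + 40 + 30 = 495 L.
Lower bound: ⌈495/130⌉ = 4 storage lockers.
A packing using 4 storage lockers:
  locker 1: 105 = 105
  locker 2: 100 + 30 = 130
  locker 3: 90 + 40 = 130
  locker 4: 70 + 60 = 130
This matches the lower bound, so 4 is optimal.

4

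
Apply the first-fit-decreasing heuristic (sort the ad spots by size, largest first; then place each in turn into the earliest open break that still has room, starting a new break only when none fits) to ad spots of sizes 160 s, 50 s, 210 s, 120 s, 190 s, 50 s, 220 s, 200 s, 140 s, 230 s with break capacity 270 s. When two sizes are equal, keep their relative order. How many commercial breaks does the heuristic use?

7

Sorted descending: 230, 220, 210, 200, 190, 160, 140, 120, 50, 50.
  230 → break 1 (new)  [load 230/270]
  220 → break 2 (new)  [load 220/270]
  210 → break 3 (new)  [load 210/270]
  200 → break 4 (new)  [load 200/270]
  190 → break 5 (new)  [load 190/270]
  160 → break 6 (new)  [load 160/270]
  140 → break 7 (new)  [load 140/270]
  120 → break 7  [load 260/270]
  50 → break 2  [load 270/270]
  50 → break 3  [load 260/270]
7 commercial breaks opened.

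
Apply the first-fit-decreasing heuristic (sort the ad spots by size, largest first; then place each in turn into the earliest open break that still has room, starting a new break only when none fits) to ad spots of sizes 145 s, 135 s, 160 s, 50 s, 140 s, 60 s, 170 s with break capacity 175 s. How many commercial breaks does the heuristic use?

Sorted descending: 170, 160, 145, 140, 135, 60, 50.
  170 → break 1 (new)  [load 170/175]
  160 → break 2 (new)  [load 160/175]
  145 → break 3 (new)  [load 145/175]
  140 → break 4 (new)  [load 140/175]
  135 → break 5 (new)  [load 135/175]
  60 → break 6 (new)  [load 60/175]
  50 → break 6  [load 110/175]
6 commercial breaks opened.

6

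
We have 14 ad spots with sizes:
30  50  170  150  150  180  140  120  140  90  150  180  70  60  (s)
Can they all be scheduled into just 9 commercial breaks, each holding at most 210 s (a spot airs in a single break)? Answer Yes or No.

A valid assignment using 9 commercial breaks:
  break 1: 180 + 30 = 210
  break 2: 180 = 180
  break 3: 170 = 170
  break 4: 150 + 60 = 210
  break 5: 150 + 50 = 200
  break 6: 150 = 150
  break 7: 140 + 70 = 210
  break 8: 140 = 140
  break 9: 120 + 90 = 210
Every load is within 210 s, so 9 commercial breaks suffice.

Yes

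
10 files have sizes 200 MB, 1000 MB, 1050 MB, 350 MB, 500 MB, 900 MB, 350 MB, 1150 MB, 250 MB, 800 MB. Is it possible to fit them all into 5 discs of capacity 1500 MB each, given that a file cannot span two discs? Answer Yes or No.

Yes

A valid assignment using 5 discs:
  disc 1: 1150 + 350 = 1500
  disc 2: 1050 + 350 = 1400
  disc 3: 1000 + 500 = 1500
  disc 4: 900 + 250 + 200 = 1350
  disc 5: 800 = 800
Every load is within 1500 MB, so 5 discs suffice.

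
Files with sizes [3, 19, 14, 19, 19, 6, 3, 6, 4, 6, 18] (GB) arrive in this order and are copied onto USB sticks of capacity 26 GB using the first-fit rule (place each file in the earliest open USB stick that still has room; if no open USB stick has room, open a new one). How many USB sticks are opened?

5

  3 → USB stick 1 (new)  [load 3/26]
  19 → USB stick 1  [load 22/26]
  14 → USB stick 2 (new)  [load 14/26]
  19 → USB stick 3 (new)  [load 19/26]
  19 → USB stick 4 (new)  [load 19/26]
  6 → USB stick 2  [load 20/26]
  3 → USB stick 1  [load 25/26]
  6 → USB stick 2  [load 26/26]
  4 → USB stick 3  [load 23/26]
  6 → USB stick 4  [load 25/26]
  18 → USB stick 5 (new)  [load 18/26]
5 USB sticks opened.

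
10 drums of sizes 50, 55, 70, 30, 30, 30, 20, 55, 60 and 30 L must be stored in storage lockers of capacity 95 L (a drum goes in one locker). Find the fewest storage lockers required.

5

Total = 70 + 60 + 55 + 55 + 50 + 30 + 30 + 30 + 30 + 20 = 430 L.
Lower bound: ⌈430/95⌉ = 5 storage lockers.
A packing using 5 storage lockers:
  locker 1: 70 + 20 = 90
  locker 2: 60 + 30 = 90
  locker 3: 55 + 30 = 85
  locker 4: 55 + 30 = 85
  locker 5: 50 + 30 = 80
This matches the lower bound, so 5 is optimal.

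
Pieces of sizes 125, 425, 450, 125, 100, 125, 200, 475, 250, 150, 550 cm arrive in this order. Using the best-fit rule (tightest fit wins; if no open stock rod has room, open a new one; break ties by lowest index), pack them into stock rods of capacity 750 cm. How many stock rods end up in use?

  125 → stock rod 1 (new)  [load 125/750]
  425 → stock rod 1  [load 550/750]
  450 → stock rod 2 (new)  [load 450/750]
  125 → stock rod 1  [load 675/750]
  100 → stock rod 2  [load 550/750]
  125 → stock rod 2  [load 675/750]
  200 → stock rod 3 (new)  [load 200/750]
  475 → stock rod 3  [load 675/750]
  250 → stock rod 4 (new)  [load 250/750]
  150 → stock rod 4  [load 400/750]
  550 → stock rod 5 (new)  [load 550/750]
5 stock rods opened.

5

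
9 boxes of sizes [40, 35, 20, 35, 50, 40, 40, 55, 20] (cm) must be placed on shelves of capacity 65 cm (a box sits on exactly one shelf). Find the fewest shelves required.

Total = 55 + 50 + 40 + 40 + 40 + 35 + 35 + 20 + 20 = 335 cm.
Lower bound: ⌈335/65⌉ = 6 shelves.
Also, 7 boxes each exceed 65/2 cm, and no two of those can share a shelf, so at least 7 shelves are needed.
A packing using 7 shelves:
  shelf 1: 55 = 55
  shelf 2: 50 = 50
  shelf 3: 40 + 20 = 60
  shelf 4: 40 + 20 = 60
  shelf 5: 40 = 40
  shelf 6: 35 = 35
  shelf 7: 35 = 35
This matches the lower bound, so 7 is optimal.

7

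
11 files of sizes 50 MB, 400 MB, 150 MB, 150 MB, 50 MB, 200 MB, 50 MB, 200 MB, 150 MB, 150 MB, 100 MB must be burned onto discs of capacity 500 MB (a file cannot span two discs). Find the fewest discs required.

4

Total = 400 + 200 + 200 + 150 + 150 + 150 + 150 + 100 + 50 + 50 + 50 = 1650 MB.
Lower bound: ⌈1650/500⌉ = 4 discs.
A packing using 4 discs:
  disc 1: 400 + 100 = 500
  disc 2: 200 + 200 + 50 + 50 = 500
  disc 3: 150 + 150 + 150 + 50 = 500
  disc 4: 150 = 150
This matches the lower bound, so 4 is optimal.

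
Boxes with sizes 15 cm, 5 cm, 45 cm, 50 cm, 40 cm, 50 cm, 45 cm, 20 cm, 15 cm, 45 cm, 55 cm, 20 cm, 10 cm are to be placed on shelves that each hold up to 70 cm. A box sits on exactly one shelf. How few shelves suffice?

Total = 55 + 50 + 50 + 45 + 45 + 45 + 40 + 20 + 20 + 15 + 15 + 10 + 5 = 415 cm.
Lower bound: ⌈415/70⌉ = 6 shelves.
Also, 7 boxes each exceed 35 cm, and no two of those can share a shelf, so at least 7 shelves are needed.
A packing using 7 shelves:
  shelf 1: 55 + 15 = 70
  shelf 2: 50 + 20 = 70
  shelf 3: 50 + 20 = 70
  shelf 4: 45 + 15 + 10 = 70
  shelf 5: 45 + 5 = 50
  shelf 6: 45 = 45
  shelf 7: 40 = 40
This matches the lower bound, so 7 is optimal.

7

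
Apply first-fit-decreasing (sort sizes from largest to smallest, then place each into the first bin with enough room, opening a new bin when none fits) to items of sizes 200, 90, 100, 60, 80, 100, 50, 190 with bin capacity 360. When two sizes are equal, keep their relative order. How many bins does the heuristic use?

Sorted descending: 200, 190, 100, 100, 90, 80, 60, 50.
  200 → bin 1 (new)  [load 200/360]
  190 → bin 2 (new)  [load 190/360]
  100 → bin 1  [load 300/360]
  100 → bin 2  [load 290/360]
  90 → bin 3 (new)  [load 90/360]
  80 → bin 3  [load 170/360]
  60 → bin 1  [load 360/360]
  50 → bin 2  [load 340/360]
3 bins opened.

3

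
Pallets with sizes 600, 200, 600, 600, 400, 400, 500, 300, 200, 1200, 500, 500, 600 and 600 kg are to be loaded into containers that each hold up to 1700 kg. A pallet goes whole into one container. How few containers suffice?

5

Total = 1200 + 600 + 600 + 600 + 600 + 600 + 500 + 500 + 500 + 400 + 400 + 300 + 200 + 200 = 7200 kg.
Lower bound: ⌈7200/1700⌉ = 5 containers.
A packing using 5 containers:
  container 1: 1200 + 500 = 1700
  container 2: 600 + 600 + 500 = 1700
  container 3: 600 + 600 + 500 = 1700
  container 4: 600 + 400 + 400 + 300 = 1700
  container 5: 200 + 200 = 400
This matches the lower bound, so 5 is optimal.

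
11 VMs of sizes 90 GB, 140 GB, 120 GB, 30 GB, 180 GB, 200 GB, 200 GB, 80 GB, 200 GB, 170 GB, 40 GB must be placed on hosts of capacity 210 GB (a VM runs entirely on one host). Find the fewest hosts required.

8

Total = 200 + 200 + 200 + 180 + 170 + 140 + 120 + 90 + 80 + 40 + 30 = 1450 GB.
Lower bound: ⌈1450/210⌉ = 7 hosts.
A packing using 8 hosts:
  host 1: 200 = 200
  host 2: 200 = 200
  host 3: 200 = 200
  host 4: 180 + 30 = 210
  host 5: 170 + 40 = 210
  host 6: 140 = 140
  host 7: 120 + 90 = 210
  host 8: 80 = 80
No arrangement into 7 hosts stays within capacity, so 8 is optimal.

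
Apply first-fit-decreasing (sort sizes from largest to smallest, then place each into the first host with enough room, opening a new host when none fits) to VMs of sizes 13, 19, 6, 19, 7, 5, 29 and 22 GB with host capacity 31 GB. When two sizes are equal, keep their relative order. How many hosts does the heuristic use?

5

Sorted descending: 29, 22, 19, 19, 13, 7, 6, 5.
  29 → host 1 (new)  [load 29/31]
  22 → host 2 (new)  [load 22/31]
  19 → host 3 (new)  [load 19/31]
  19 → host 4 (new)  [load 19/31]
  13 → host 5 (new)  [load 13/31]
  7 → host 2  [load 29/31]
  6 → host 3  [load 25/31]
  5 → host 3  [load 30/31]
5 hosts opened.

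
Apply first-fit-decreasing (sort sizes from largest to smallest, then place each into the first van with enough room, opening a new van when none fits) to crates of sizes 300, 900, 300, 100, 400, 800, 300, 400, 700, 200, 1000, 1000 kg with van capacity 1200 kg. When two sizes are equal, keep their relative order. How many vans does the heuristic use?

Sorted descending: 1000, 1000, 900, 800, 700, 400, 400, 300, 300, 300, 200, 100.
  1000 → van 1 (new)  [load 1000/1200]
  1000 → van 2 (new)  [load 1000/1200]
  900 → van 3 (new)  [load 900/1200]
  800 → van 4 (new)  [load 800/1200]
  700 → van 5 (new)  [load 700/1200]
  400 → van 4  [load 1200/1200]
  400 → van 5  [load 1100/1200]
  300 → van 3  [load 1200/1200]
  300 → van 6 (new)  [load 300/1200]
  300 → van 6  [load 600/1200]
  200 → van 1  [load 1200/1200]
  100 → van 2  [load 1100/1200]
6 vans opened.

6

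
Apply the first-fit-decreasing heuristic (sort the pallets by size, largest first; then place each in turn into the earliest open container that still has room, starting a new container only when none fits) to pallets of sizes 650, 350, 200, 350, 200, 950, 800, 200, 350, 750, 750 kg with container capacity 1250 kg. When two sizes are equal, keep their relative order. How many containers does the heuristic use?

Sorted descending: 950, 800, 750, 750, 650, 350, 350, 350, 200, 200, 200.
  950 → container 1 (new)  [load 950/1250]
  800 → container 2 (new)  [load 800/1250]
  750 → container 3 (new)  [load 750/1250]
  750 → container 4 (new)  [load 750/1250]
  650 → container 5 (new)  [load 650/1250]
  350 → container 2  [load 1150/1250]
  350 → container 3  [load 1100/1250]
  350 → container 4  [load 1100/1250]
  200 → container 1  [load 1150/1250]
  200 → container 5  [load 850/1250]
  200 → container 5  [load 1050/1250]
5 containers opened.

5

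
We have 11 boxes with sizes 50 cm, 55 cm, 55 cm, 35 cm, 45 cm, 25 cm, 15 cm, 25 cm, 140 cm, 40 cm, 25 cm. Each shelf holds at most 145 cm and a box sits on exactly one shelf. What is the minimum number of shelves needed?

4

Total = 140 + 55 + 55 + 50 + 45 + 40 + 35 + 25 + 25 + 25 + 15 = 510 cm.
Lower bound: ⌈510/145⌉ = 4 shelves.
A packing using 4 shelves:
  shelf 1: 140 = 140
  shelf 2: 55 + 55 + 35 = 145
  shelf 3: 50 + 45 + 40 = 135
  shelf 4: 25 + 25 + 25 + 15 = 90
This matches the lower bound, so 4 is optimal.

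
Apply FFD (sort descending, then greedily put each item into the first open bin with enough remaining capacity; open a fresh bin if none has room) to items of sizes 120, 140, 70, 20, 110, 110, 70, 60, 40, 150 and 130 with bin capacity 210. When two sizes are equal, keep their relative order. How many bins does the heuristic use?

Sorted descending: 150, 140, 130, 120, 110, 110, 70, 70, 60, 40, 20.
  150 → bin 1 (new)  [load 150/210]
  140 → bin 2 (new)  [load 140/210]
  130 → bin 3 (new)  [load 130/210]
  120 → bin 4 (new)  [load 120/210]
  110 → bin 5 (new)  [load 110/210]
  110 → bin 6 (new)  [load 110/210]
  70 → bin 2  [load 210/210]
  70 → bin 3  [load 200/210]
  60 → bin 1  [load 210/210]
  40 → bin 4  [load 160/210]
  20 → bin 4  [load 180/210]
6 bins opened.

6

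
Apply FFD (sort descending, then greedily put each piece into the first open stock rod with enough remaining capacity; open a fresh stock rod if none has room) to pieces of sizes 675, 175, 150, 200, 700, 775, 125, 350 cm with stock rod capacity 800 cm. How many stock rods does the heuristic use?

5

Sorted descending: 775, 700, 675, 350, 200, 175, 150, 125.
  775 → stock rod 1 (new)  [load 775/800]
  700 → stock rod 2 (new)  [load 700/800]
  675 → stock rod 3 (new)  [load 675/800]
  350 → stock rod 4 (new)  [load 350/800]
  200 → stock rod 4  [load 550/800]
  175 → stock rod 4  [load 725/800]
  150 → stock rod 5 (new)  [load 150/800]
  125 → stock rod 3  [load 800/800]
5 stock rods opened.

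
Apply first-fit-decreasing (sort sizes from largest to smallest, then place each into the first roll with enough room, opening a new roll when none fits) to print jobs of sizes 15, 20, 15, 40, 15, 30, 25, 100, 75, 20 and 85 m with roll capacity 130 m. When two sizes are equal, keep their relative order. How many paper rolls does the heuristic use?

Sorted descending: 100, 85, 75, 40, 30, 25, 20, 20, 15, 15, 15.
  100 → roll 1 (new)  [load 100/130]
  85 → roll 2 (new)  [load 85/130]
  75 → roll 3 (new)  [load 75/130]
  40 → roll 2  [load 125/130]
  30 → roll 1  [load 130/130]
  25 → roll 3  [load 100/130]
  20 → roll 3  [load 120/130]
  20 → roll 4 (new)  [load 20/130]
  15 → roll 4  [load 35/130]
  15 → roll 4  [load 50/130]
  15 → roll 4  [load 65/130]
4 paper rolls opened.

4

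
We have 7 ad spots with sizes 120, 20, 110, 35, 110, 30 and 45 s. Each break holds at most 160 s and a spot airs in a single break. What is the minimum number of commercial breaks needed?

3

Total = 120 + 110 + 110 + 45 + 35 + 30 + 20 = 470 s.
Lower bound: ⌈470/160⌉ = 3 commercial breaks.
A packing using 3 commercial breaks:
  break 1: 120 + 35 = 155
  break 2: 110 + 45 = 155
  break 3: 110 + 30 + 20 = 160
This matches the lower bound, so 3 is optimal.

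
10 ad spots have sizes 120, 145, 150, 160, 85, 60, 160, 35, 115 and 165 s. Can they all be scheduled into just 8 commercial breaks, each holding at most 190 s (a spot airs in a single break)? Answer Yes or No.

Yes

A valid assignment using 8 commercial breaks:
  break 1: 165 = 165
  break 2: 160 = 160
  break 3: 160 = 160
  break 4: 150 + 35 = 185
  break 5: 145 = 145
  break 6: 120 + 60 = 180
  break 7: 115 = 115
  break 8: 85 = 85
Every load is within 190 s, so 8 commercial breaks suffice.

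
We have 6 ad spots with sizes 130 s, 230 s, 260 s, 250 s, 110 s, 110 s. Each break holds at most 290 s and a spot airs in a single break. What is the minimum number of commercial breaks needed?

Total = 260 + 250 + 230 + 130 + 110 + 110 = 1090 s.
Lower bound: ⌈1090/290⌉ = 4 commercial breaks.
A packing using 5 commercial breaks:
  break 1: 260 = 260
  break 2: 250 = 250
  break 3: 230 = 230
  break 4: 130 + 110 = 240
  break 5: 110 = 110
No arrangement into 4 commercial breaks stays within capacity, so 5 is optimal.

5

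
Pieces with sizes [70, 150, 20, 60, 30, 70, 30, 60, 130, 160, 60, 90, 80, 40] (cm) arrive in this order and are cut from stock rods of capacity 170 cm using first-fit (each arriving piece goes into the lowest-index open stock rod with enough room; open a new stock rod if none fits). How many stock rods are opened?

7

  70 → stock rod 1 (new)  [load 70/170]
  150 → stock rod 2 (new)  [load 150/170]
  20 → stock rod 1  [load 90/170]
  60 → stock rod 1  [load 150/170]
  30 → stock rod 3 (new)  [load 30/170]
  70 → stock rod 3  [load 100/170]
  30 → stock rod 3  [load 130/170]
  60 → stock rod 4 (new)  [load 60/170]
  130 → stock rod 5 (new)  [load 130/170]
  160 → stock rod 6 (new)  [load 160/170]
  60 → stock rod 4  [load 120/170]
  90 → stock rod 7 (new)  [load 90/170]
  80 → stock rod 7  [load 170/170]
  40 → stock rod 3  [load 170/170]
7 stock rods opened.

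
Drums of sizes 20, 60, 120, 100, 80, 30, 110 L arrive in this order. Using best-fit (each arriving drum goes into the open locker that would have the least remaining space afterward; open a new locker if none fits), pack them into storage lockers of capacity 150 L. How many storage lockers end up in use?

5

  20 → locker 1 (new)  [load 20/150]
  60 → locker 1  [load 80/150]
  120 → locker 2 (new)  [load 120/150]
  100 → locker 3 (new)  [load 100/150]
  80 → locker 4 (new)  [load 80/150]
  30 → locker 2  [load 150/150]
  110 → locker 5 (new)  [load 110/150]
5 storage lockers opened.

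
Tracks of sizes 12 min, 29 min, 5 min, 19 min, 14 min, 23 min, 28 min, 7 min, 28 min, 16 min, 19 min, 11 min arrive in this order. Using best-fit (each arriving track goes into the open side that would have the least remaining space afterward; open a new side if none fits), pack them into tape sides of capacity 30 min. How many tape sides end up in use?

  12 → side 1 (new)  [load 12/30]
  29 → side 2 (new)  [load 29/30]
  5 → side 1  [load 17/30]
  19 → side 3 (new)  [load 19/30]
  14 → side 4 (new)  [load 14/30]
  23 → side 5 (new)  [load 23/30]
  28 → side 6 (new)  [load 28/30]
  7 → side 5  [load 30/30]
  28 → side 7 (new)  [load 28/30]
  16 → side 4  [load 30/30]
  19 → side 8 (new)  [load 19/30]
  11 → side 3  [load 30/30]
8 tape sides opened.

8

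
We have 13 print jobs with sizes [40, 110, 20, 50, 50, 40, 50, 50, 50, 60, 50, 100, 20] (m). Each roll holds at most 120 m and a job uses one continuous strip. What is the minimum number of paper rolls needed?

7

Total = 110 + 100 + 60 + 50 + 50 + 50 + 50 + 50 + 50 + 40 + 40 + 20 + 20 = 690 m.
Lower bound: ⌈690/120⌉ = 6 paper rolls.
A packing using 7 paper rolls:
  roll 1: 110 = 110
  roll 2: 100 + 20 = 120
  roll 3: 60 + 50 = 110
  roll 4: 50 + 50 + 20 = 120
  roll 5: 50 + 50 = 100
  roll 6: 50 + 40 = 90
  roll 7: 40 = 40
No arrangement into 6 paper rolls stays within capacity, so 7 is optimal.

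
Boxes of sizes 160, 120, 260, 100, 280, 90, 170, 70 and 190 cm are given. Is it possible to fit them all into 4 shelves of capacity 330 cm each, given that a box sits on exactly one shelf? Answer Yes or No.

Total = 1440 cm; ⌈1440/330⌉ = 5.
At least 5 shelves are required, but only 4 are allowed.

No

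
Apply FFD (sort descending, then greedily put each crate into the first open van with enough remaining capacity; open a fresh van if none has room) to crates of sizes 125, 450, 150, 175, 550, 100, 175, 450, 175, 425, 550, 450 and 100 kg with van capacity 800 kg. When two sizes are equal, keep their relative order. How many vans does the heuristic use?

Sorted descending: 550, 550, 450, 450, 450, 425, 175, 175, 175, 150, 125, 100, 100.
  550 → van 1 (new)  [load 550/800]
  550 → van 2 (new)  [load 550/800]
  450 → van 3 (new)  [load 450/800]
  450 → van 4 (new)  [load 450/800]
  450 → van 5 (new)  [load 450/800]
  425 → van 6 (new)  [load 425/800]
  175 → van 1  [load 725/800]
  175 → van 2  [load 725/800]
  175 → van 3  [load 625/800]
  150 → van 3  [load 775/800]
  125 → van 4  [load 575/800]
  100 → van 4  [load 675/800]
  100 → van 4  [load 775/800]
6 vans opened.

6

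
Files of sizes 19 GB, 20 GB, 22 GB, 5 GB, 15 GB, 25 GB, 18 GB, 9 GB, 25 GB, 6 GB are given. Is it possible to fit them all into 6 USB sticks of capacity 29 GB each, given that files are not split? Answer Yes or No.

Total = 164 GB; ⌈164/29⌉ = 6.
7 files each exceed half the capacity and cannot share a USB stick, forcing at least 7 USB sticks.
At least 7 USB sticks are required, but only 6 are allowed.

No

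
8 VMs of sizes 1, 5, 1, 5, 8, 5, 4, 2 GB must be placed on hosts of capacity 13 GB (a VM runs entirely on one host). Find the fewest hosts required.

Total = 8 + 5 + 5 + 5 + 4 + 2 + 1 + 1 = 31 GB.
Lower bound: ⌈31/13⌉ = 3 hosts.
A packing using 3 hosts:
  host 1: 8 + 5 = 13
  host 2: 5 + 5 + 2 + 1 = 13
  host 3: 4 + 1 = 5
This matches the lower bound, so 3 is optimal.

3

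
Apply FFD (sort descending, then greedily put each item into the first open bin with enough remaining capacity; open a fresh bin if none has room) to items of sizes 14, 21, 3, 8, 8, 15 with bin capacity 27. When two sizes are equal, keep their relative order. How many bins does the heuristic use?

3

Sorted descending: 21, 15, 14, 8, 8, 3.
  21 → bin 1 (new)  [load 21/27]
  15 → bin 2 (new)  [load 15/27]
  14 → bin 3 (new)  [load 14/27]
  8 → bin 2  [load 23/27]
  8 → bin 3  [load 22/27]
  3 → bin 1  [load 24/27]
3 bins opened.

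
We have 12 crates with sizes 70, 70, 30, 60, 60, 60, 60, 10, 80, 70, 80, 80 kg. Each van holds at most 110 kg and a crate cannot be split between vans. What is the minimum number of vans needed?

10

Total = 80 + 80 + 80 + 70 + 70 + 70 + 60 + 60 + 60 + 60 + 30 + 10 = 730 kg.
Lower bound: ⌈730/110⌉ = 7 vans.
Also, 10 crates each exceed 55 kg, and no two of those can share a van, so at least 10 vans are needed.
A packing using 10 vans:
  van 1: 80 + 30 = 110
  van 2: 80 + 10 = 90
  van 3: 80 = 80
  van 4: 70 = 70
  van 5: 70 = 70
  van 6: 70 = 70
  van 7: 60 = 60
  van 8: 60 = 60
  van 9: 60 = 60
  van 10: 60 = 60
This matches the lower bound, so 10 is optimal.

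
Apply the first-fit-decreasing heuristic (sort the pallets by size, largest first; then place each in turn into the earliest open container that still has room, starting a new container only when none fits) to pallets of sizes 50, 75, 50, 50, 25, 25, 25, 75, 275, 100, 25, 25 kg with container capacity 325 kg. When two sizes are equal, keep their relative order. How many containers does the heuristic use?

Sorted descending: 275, 100, 75, 75, 50, 50, 50, 25, 25, 25, 25, 25.
  275 → container 1 (new)  [load 275/325]
  100 → container 2 (new)  [load 100/325]
  75 → container 2  [load 175/325]
  75 → container 2  [load 250/325]
  50 → container 1  [load 325/325]
  50 → container 2  [load 300/325]
  50 → container 3 (new)  [load 50/325]
  25 → container 2  [load 325/325]
  25 → container 3  [load 75/325]
  25 → container 3  [load 100/325]
  25 → container 3  [load 125/325]
  25 → container 3  [load 150/325]
3 containers opened.

3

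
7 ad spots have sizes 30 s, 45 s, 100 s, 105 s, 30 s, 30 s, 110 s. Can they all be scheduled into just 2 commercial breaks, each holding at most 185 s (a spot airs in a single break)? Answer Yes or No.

Total = 450 s; ⌈450/185⌉ = 3.
At least 3 commercial breaks are required, but only 2 are allowed.

No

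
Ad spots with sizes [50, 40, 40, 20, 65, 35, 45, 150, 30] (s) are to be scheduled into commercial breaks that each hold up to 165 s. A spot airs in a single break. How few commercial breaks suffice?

Total = 150 + 65 + 50 + 45 + 40 + 40 + 35 + 30 + 20 = 475 s.
Lower bound: ⌈475/165⌉ = 3 commercial breaks.
A packing using 3 commercial breaks:
  break 1: 150 = 150
  break 2: 65 + 50 + 45 = 160
  break 3: 40 + 40 + 35 + 30 + 20 = 165
This matches the lower bound, so 3 is optimal.

3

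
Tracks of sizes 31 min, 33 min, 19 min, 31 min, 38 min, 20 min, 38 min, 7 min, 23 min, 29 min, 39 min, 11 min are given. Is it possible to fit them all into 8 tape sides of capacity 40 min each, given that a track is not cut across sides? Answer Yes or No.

Total = 319 min; ⌈319/40⌉ = 8.
The bound of 8 does not rule out 8, but exhaustive search shows no assignment into 8 tape sides of capacity 40 min exists — the minimum is 9.

No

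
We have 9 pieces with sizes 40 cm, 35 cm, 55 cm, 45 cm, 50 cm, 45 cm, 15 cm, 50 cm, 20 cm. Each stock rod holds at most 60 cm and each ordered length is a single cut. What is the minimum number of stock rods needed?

7

Total = 55 + 50 + 50 + 45 + 45 + 40 + 35 + 20 + 15 = 355 cm.
Lower bound: ⌈355/60⌉ = 6 stock rods.
Also, 7 pieces each exceed 30 cm, and no two of those can share a stock rod, so at least 7 stock rods are needed.
A packing using 7 stock rods:
  stock rod 1: 55 = 55
  stock rod 2: 50 = 50
  stock rod 3: 50 = 50
  stock rod 4: 45 + 15 = 60
  stock rod 5: 45 = 45
  stock rod 6: 40 + 20 = 60
  stock rod 7: 35 = 35
This matches the lower bound, so 7 is optimal.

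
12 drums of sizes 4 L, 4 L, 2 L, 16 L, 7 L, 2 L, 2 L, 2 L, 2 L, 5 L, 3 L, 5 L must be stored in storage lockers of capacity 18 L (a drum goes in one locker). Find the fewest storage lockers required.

3

Total = 16 + 7 + 5 + 5 + 4 + 4 + 3 + 2 + 2 + 2 + 2 + 2 = 54 L.
Lower bound: ⌈54/18⌉ = 3 storage lockers.
A packing using 3 storage lockers:
  locker 1: 16 + 2 = 18
  locker 2: 7 + 5 + 4 + 2 = 18
  locker 3: 5 + 4 + 3 + 2 + 2 + 2 = 18
This matches the lower bound, so 3 is optimal.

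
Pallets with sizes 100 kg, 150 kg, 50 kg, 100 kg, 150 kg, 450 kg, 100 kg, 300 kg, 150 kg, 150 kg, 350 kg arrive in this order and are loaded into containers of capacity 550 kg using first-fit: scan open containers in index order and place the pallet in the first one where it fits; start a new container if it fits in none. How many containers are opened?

4

  100 → container 1 (new)  [load 100/550]
  150 → container 1  [load 250/550]
  50 → container 1  [load 300/550]
  100 → container 1  [load 400/550]
  150 → container 1  [load 550/550]
  450 → container 2 (new)  [load 450/550]
  100 → container 2  [load 550/550]
  300 → container 3 (new)  [load 300/550]
  150 → container 3  [load 450/550]
  150 → container 4 (new)  [load 150/550]
  350 → container 4  [load 500/550]
4 containers opened.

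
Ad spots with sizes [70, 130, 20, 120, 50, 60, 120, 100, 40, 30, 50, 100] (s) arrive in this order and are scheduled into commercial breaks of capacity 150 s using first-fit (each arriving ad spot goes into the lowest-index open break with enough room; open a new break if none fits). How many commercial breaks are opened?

  70 → break 1 (new)  [load 70/150]
  130 → break 2 (new)  [load 130/150]
  20 → break 1  [load 90/150]
  120 → break 3 (new)  [load 120/150]
  50 → break 1  [load 140/150]
  60 → break 4 (new)  [load 60/150]
  120 → break 5 (new)  [load 120/150]
  100 → break 6 (new)  [load 100/150]
  40 → break 4  [load 100/150]
  30 → break 3  [load 150/150]
  50 → break 4  [load 150/150]
  100 → break 7 (new)  [load 100/150]
7 commercial breaks opened.

7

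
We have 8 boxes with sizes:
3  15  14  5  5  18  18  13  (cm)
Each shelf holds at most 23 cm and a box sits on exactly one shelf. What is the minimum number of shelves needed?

Total = 18 + 18 + 15 + 14 + 13 + 5 + 5 + 3 = 91 cm.
Lower bound: ⌈91/23⌉ = 4 shelves.
Also, 5 boxes each exceed 23/2 cm, and no two of those can share a shelf, so at least 5 shelves are needed.
A packing using 5 shelves:
  shelf 1: 18 + 5 = 23
  shelf 2: 18 + 5 = 23
  shelf 3: 15 + 3 = 18
  shelf 4: 14 = 14
  shelf 5: 13 = 13
This matches the lower bound, so 5 is optimal.

5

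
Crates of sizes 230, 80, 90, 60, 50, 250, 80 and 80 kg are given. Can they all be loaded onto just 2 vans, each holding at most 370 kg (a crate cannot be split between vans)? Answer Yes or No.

No

Total = 920 kg; ⌈920/370⌉ = 3.
At least 3 vans are required, but only 2 are allowed.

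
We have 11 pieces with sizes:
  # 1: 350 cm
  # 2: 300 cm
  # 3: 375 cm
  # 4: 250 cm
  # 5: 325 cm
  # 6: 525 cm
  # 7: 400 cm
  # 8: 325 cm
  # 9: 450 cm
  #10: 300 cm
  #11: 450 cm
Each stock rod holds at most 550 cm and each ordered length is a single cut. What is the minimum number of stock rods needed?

Total = 525 + 450 + 450 + 400 + 375 + 350 + 325 + 325 + 300 + 300 + 250 = 4050 cm.
Lower bound: ⌈4050/550⌉ = 8 stock rods.
Also, 10 pieces each exceed 275 cm, and no two of those can share a stock rod, so at least 10 stock rods are needed.
A packing using 10 stock rods:
  stock rod 1: 525 = 525
  stock rod 2: 450 = 450
  stock rod 3: 450 = 450
  stock rod 4: 400 = 400
  stock rod 5: 375 = 375
  stock rod 6: 350 = 350
  stock rod 7: 325 = 325
  stock rod 8: 325 = 325
  stock rod 9: 300 + 250 = 550
  stock rod 10: 300 = 300
This matches the lower bound, so 10 is optimal.

10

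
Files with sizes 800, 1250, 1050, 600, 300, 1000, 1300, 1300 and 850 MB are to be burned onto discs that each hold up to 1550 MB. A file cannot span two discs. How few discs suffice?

7

Total = 1300 + 1300 + 1250 + 1050 + 1000 + 850 + 800 + 600 + 300 = 8450 MB.
Lower bound: ⌈8450/1550⌉ = 6 discs.
Also, 7 files each exceed 775 MB, and no two of those can share a disc, so at least 7 discs are needed.
A packing using 7 discs:
  disc 1: 1300 = 1300
  disc 2: 1300 = 1300
  disc 3: 1250 + 300 = 1550
  disc 4: 1050 = 1050
  disc 5: 1000 = 1000
  disc 6: 850 + 600 = 1450
  disc 7: 800 = 800
This matches the lower bound, so 7 is optimal.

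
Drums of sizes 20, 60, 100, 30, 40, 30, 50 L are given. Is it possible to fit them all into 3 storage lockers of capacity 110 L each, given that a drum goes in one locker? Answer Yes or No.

Total = 330 L; ⌈330/110⌉ = 3.
The bound of 3 does not rule out 3, but exhaustive search shows no assignment into 3 storage lockers of capacity 110 L exists — the minimum is 4.

No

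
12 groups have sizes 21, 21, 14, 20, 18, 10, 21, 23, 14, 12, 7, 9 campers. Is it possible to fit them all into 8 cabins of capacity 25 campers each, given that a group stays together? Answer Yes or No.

Total = 190 campers; ⌈190/25⌉ = 8.
The bound of 8 does not rule out 8, but exhaustive search shows no assignment into 8 cabins of capacity 25 campers exists — the minimum is 9.

No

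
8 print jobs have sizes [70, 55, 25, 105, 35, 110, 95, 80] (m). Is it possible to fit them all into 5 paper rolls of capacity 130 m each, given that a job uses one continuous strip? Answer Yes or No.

A valid assignment using 5 paper rolls:
  roll 1: 110 = 110
  roll 2: 105 + 25 = 130
  roll 3: 95 + 35 = 130
  roll 4: 80 = 80
  roll 5: 70 + 55 = 125
Every load is within 130 m, so 5 paper rolls suffice.

Yes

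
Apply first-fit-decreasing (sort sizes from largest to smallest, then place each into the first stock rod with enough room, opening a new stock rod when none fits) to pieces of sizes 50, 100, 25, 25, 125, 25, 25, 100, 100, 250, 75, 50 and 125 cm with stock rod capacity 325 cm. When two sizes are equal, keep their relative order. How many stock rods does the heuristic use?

4

Sorted descending: 250, 125, 125, 100, 100, 100, 75, 50, 50, 25, 25, 25, 25.
  250 → stock rod 1 (new)  [load 250/325]
  125 → stock rod 2 (new)  [load 125/325]
  125 → stock rod 2  [load 250/325]
  100 → stock rod 3 (new)  [load 100/325]
  100 → stock rod 3  [load 200/325]
  100 → stock rod 3  [load 300/325]
  75 → stock rod 1  [load 325/325]
  50 → stock rod 2  [load 300/325]
  50 → stock rod 4 (new)  [load 50/325]
  25 → stock rod 2  [load 325/325]
  25 → stock rod 3  [load 325/325]
  25 → stock rod 4  [load 75/325]
  25 → stock rod 4  [load 100/325]
4 stock rods opened.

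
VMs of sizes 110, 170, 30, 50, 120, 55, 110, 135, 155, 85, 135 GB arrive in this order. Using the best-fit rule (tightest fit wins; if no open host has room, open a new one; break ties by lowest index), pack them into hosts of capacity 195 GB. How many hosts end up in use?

  110 → host 1 (new)  [load 110/195]
  170 → host 2 (new)  [load 170/195]
  30 → host 1  [load 140/195]
  50 → host 1  [load 190/195]
  120 → host 3 (new)  [load 120/195]
  55 → host 3  [load 175/195]
  110 → host 4 (new)  [load 110/195]
  135 → host 5 (new)  [load 135/195]
  155 → host 6 (new)  [load 155/195]
  85 → host 4  [load 195/195]
  135 → host 7 (new)  [load 135/195]
7 hosts opened.

7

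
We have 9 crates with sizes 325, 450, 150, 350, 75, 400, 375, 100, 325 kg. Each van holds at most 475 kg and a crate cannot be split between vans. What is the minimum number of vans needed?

6

Total = 450 + 400 + 375 + 350 + 325 + 325 + 150 + 100 + 75 = 2550 kg.
Lower bound: ⌈2550/475⌉ = 6 vans.
A packing using 6 vans:
  van 1: 450 = 450
  van 2: 400 + 75 = 475
  van 3: 375 + 100 = 475
  van 4: 350 = 350
  van 5: 325 + 150 = 475
  van 6: 325 = 325
This matches the lower bound, so 6 is optimal.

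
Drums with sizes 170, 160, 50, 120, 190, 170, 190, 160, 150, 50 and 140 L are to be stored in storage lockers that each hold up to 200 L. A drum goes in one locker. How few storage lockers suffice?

9

Total = 190 + 190 + 170 + 170 + 160 + 160 + 150 + 140 + 120 + 50 + 50 = 1550 L.
Lower bound: ⌈1550/200⌉ = 8 storage lockers.
Also, 9 drums each exceed 100 L, and no two of those can share a locker, so at least 9 storage lockers are needed.
A packing using 9 storage lockers:
  locker 1: 190 = 190
  locker 2: 190 = 190
  locker 3: 170 = 170
  locker 4: 170 = 170
  locker 5: 160 = 160
  locker 6: 160 = 160
  locker 7: 150 + 50 = 200
  locker 8: 140 + 50 = 190
  locker 9: 120 = 120
This matches the lower bound, so 9 is optimal.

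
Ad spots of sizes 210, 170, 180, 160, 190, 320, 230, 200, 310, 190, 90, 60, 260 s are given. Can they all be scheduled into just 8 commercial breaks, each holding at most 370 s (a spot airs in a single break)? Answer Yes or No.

Yes

A valid assignment using 8 commercial breaks:
  break 1: 320 = 320
  break 2: 310 + 60 = 370
  break 3: 260 + 90 = 350
  break 4: 230 = 230
  break 5: 210 + 160 = 370
  break 6: 200 + 170 = 370
  break 7: 190 + 180 = 370
  break 8: 190 = 190
Every load is within 370 s, so 8 commercial breaks suffice.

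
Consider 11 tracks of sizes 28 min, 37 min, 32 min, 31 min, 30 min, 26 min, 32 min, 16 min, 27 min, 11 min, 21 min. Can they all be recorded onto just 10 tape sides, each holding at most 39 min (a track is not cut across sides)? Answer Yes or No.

A valid assignment using 9 tape sides:
  side 1: 37 = 37
  side 2: 32 = 32
  side 3: 32 = 32
  side 4: 31 = 31
  side 5: 30 = 30
  side 6: 28 + 11 = 39
  side 7: 27 = 27
  side 8: 26 = 26
  side 9: 21 + 16 = 37
That uses only 9 ≤ 10, so 10 tape sides are enough.

Yes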